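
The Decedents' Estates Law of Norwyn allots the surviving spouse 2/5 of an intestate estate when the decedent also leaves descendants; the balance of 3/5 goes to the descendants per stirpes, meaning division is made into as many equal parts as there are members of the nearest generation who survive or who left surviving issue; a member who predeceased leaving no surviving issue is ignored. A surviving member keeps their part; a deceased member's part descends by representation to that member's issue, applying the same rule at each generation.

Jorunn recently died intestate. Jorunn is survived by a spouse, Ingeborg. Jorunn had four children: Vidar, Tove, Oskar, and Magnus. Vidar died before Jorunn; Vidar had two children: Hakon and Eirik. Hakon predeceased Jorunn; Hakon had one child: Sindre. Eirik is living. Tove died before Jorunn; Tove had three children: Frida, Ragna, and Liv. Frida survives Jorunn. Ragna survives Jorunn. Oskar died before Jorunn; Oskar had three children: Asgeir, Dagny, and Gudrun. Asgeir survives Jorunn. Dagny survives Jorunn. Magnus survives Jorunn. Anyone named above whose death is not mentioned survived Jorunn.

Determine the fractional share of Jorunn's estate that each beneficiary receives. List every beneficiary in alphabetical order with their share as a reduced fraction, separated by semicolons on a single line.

Asgeir 1/20; Dagny 1/20; Eirik 3/40; Frida 1/20; Gudrun 1/20; Ingeborg 2/5; Liv 1/20; Magnus 3/20; Ragna 1/20; Sindre 3/40

Ingeborg, as surviving spouse, takes 2/5.
The remaining 3/5 passes to Jorunn's descendants per stirpes.
The 3/5 is divided into 4 equal shares of 3/20 among Vidar, Tove, Oskar, Magnus.
Vidar predeceased; the 3/20 allotted to Vidar's branch passes to Vidar's issue by representation.
The 3/20 is divided into 2 equal shares of 3/40 among Hakon, Eirik.
Hakon predeceased; the 3/40 allotted to Hakon's branch passes to Hakon's issue by representation.
Sindre is the sole taker at this level and receives the full 3/40.
Eirik is living and takes 3/40.
Tove predeceased; the 3/20 allotted to Tove's branch passes to Tove's issue by representation.
The 3/20 is divided into 3 equal shares of 1/20 among Frida, Ragna, Liv.
Frida is living and takes 1/20.
Ragna is living and takes 1/20.
Liv is living and takes 1/20.
Oskar predeceased; the 3/20 allotted to Oskar's branch passes to Oskar's issue by representation.
The 3/20 is divided into 3 equal shares of 1/20 among Asgeir, Dagny, Gudrun.
Asgeir is living and takes 1/20.
Dagny is living and takes 1/20.
Gudrun is living and takes 1/20.
Magnus is living and takes 3/20.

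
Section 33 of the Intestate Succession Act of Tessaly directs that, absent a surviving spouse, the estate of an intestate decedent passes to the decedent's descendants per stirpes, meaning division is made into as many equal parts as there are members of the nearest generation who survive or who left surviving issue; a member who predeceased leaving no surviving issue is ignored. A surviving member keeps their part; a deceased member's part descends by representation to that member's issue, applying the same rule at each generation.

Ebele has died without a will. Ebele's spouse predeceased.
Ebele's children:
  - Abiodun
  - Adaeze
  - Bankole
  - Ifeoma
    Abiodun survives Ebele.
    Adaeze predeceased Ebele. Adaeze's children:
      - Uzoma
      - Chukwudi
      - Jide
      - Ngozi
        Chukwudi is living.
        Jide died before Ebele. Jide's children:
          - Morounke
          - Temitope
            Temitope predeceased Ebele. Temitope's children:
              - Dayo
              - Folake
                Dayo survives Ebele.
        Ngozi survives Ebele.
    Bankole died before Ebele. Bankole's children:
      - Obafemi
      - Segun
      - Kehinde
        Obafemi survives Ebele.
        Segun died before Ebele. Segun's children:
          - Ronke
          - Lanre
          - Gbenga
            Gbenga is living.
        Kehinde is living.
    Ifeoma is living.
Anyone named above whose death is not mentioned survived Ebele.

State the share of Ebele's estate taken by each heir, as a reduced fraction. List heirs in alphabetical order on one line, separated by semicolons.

Abiodun 1/4; Chukwudi 1/16; Dayo 1/64; Folake 1/64; Gbenga 1/36; Ifeoma 1/4; Kehinde 1/12; Lanre 1/36; Morounke 1/32; Ngozi 1/16; Obafemi 1/12; Ronke 1/36; Uzoma 1/16

There is no surviving spouse, so the entire estate passes to Ebele's descendants per stirpes.
The estate is divided into 4 equal shares of 1/4 among Abiodun, Adaeze, Bankole, Ifeoma.
Abiodun is living and takes 1/4.
Adaeze predeceased; the 1/4 allotted to Adaeze's branch passes to Adaeze's issue by representation.
The 1/4 is divided into 4 equal shares of 1/16 among Uzoma, Chukwudi, Jide, Ngozi.
Uzoma is living and takes 1/16.
Chukwudi is living and takes 1/16.
Jide predeceased; the 1/16 allotted to Jide's branch passes to Jide's issue by representation.
The 1/16 is divided into 2 equal shares of 1/32 among Morounke, Temitope.
Morounke is living and takes 1/32.
Temitope predeceased; the 1/32 allotted to Temitope's branch passes to Temitope's issue by representation.
The 1/32 is divided into 2 equal shares of 1/64 among Dayo, Folake.
Dayo is living and takes 1/64.
Folake is living and takes 1/64.
Ngozi is living and takes 1/16.
Bankole predeceased; the 1/4 allotted to Bankole's branch passes to Bankole's issue by representation.
The 1/4 is divided into 3 equal shares of 1/12 among Obafemi, Segun, Kehinde.
Obafemi is living and takes 1/12.
Segun predeceased; the 1/12 allotted to Segun's branch passes to Segun's issue by representation.
The 1/12 is divided into 3 equal shares of 1/36 among Ronke, Lanre, Gbenga.
Ronke is living and takes 1/36.
Lanre is living and takes 1/36.
Gbenga is living and takes 1/36.
Kehinde is living and takes 1/12.
Ifeoma is living and takes 1/4.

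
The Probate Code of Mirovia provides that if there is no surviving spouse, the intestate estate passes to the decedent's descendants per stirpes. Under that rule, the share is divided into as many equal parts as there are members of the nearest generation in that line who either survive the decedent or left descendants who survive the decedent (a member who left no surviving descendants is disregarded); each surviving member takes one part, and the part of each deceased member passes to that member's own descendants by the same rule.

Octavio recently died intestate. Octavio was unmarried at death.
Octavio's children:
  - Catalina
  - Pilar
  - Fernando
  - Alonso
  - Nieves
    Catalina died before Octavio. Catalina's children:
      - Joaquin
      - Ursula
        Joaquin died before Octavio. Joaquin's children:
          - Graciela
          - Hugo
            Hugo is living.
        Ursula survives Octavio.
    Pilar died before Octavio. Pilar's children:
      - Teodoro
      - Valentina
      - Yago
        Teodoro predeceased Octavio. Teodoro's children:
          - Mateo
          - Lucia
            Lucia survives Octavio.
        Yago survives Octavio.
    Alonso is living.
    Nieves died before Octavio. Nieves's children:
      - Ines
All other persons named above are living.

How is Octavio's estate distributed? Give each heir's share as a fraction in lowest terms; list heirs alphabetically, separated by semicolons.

Alonso 1/5; Fernando 1/5; Graciela 1/20; Hugo 1/20; Ines 1/5; Lucia 1/30; Mateo 1/30; Ursula 1/10; Valentina 1/15; Yago 1/15

There is no surviving spouse, so the entire estate passes to Octavio's descendants per stirpes.
The estate is divided into 5 equal shares of 1/5 among Catalina, Pilar, Fernando, Alonso, Nieves.
Catalina predeceased; the 1/5 allotted to Catalina's branch passes to Catalina's issue by representation.
The 1/5 is divided into 2 equal shares of 1/10 among Joaquin, Ursula.
Joaquin predeceased; the 1/10 allotted to Joaquin's branch passes to Joaquin's issue by representation.
The 1/10 is divided into 2 equal shares of 1/20 among Graciela, Hugo.
Graciela is living and takes 1/20.
Hugo is living and takes 1/20.
Ursula is living and takes 1/10.
Pilar predeceased; the 1/5 allotted to Pilar's branch passes to Pilar's issue by representation.
The 1/5 is divided into 3 equal shares of 1/15 among Teodoro, Valentina, Yago.
Teodoro predeceased; the 1/15 allotted to Teodoro's branch passes to Teodoro's issue by representation.
The 1/15 is divided into 2 equal shares of 1/30 among Mateo, Lucia.
Mateo is living and takes 1/30.
Lucia is living and takes 1/30.
Valentina is living and takes 1/15.
Yago is living and takes 1/15.
Fernando is living and takes 1/5.
Alonso is living and takes 1/5.
Nieves predeceased; the 1/5 allotted to Nieves's branch passes to Nieves's issue by representation.
Ines is the sole taker at this level and receives the full 1/5.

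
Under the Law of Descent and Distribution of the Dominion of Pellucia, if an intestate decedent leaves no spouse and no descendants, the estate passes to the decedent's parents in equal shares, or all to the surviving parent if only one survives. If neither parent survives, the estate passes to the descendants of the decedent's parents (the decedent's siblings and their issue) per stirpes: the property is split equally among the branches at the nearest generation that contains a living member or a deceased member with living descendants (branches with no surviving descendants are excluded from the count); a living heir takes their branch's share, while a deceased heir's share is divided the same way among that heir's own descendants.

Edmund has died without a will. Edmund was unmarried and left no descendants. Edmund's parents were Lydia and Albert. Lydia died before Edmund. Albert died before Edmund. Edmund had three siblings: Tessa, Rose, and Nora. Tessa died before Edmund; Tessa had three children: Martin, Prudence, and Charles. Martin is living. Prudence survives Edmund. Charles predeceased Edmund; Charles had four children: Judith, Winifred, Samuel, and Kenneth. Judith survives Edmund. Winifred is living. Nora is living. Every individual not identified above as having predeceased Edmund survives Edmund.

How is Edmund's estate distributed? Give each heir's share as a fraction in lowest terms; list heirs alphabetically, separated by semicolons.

Judith 1/36; Kenneth 1/36; Martin 1/9; Nora 1/3; Prudence 1/9; Rose 1/3; Samuel 1/36; Winifred 1/36

Neither parent survives and there are no descendants, so the estate passes to Edmund's siblings and their issue per stirpes.
The estate is divided into 3 equal shares of 1/3 among Tessa, Rose, Nora.
Tessa predeceased; the 1/3 allotted to Tessa's branch passes to Tessa's issue by representation.
The 1/3 is divided into 3 equal shares of 1/9 among Martin, Prudence, Charles.
Martin is living and takes 1/9.
Prudence is living and takes 1/9.
Charles predeceased; the 1/9 allotted to Charles's branch passes to Charles's issue by representation.
The 1/9 is divided into 4 equal shares of 1/36 among Judith, Winifred, Samuel, Kenneth.
Judith is living and takes 1/36.
Winifred is living and takes 1/36.
Samuel is living and takes 1/36.
Kenneth is living and takes 1/36.
Rose is living and takes 1/3.
Nora is living and takes 1/3.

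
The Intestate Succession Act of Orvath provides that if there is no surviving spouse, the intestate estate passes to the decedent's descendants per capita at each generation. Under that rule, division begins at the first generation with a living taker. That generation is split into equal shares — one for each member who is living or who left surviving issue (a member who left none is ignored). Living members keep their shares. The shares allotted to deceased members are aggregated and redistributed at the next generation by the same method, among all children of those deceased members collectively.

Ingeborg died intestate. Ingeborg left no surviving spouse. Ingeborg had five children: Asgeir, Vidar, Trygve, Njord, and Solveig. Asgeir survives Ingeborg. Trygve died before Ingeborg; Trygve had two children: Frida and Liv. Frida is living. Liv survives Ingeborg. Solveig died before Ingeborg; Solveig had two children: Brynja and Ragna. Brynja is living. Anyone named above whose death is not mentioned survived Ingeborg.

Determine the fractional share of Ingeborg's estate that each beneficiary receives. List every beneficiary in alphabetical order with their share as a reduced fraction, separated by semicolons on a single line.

There is no surviving spouse, so the entire estate passes to Ingeborg's descendants per capita at each generation.
At generation 1 (Asgeir, Vidar, Trygve, Njord, Solveig) there are 5 shares of (1)/5 = 1/5 each.
Living: Asgeir, Vidar, and Njord — each takes 1/5.
Deceased: Trygve and Solveig. Their combined 2/5 is pooled and carried to generation 2.
At generation 2 (Frida, Liv, Brynja, Ragna) there are 4 shares of (2/5)/4 = 1/10 each.
Living: Frida, Liv, Brynja, and Ragna — each takes 1/10.

Asgeir 1/5; Brynja 1/10; Frida 1/10; Liv 1/10; Njord 1/5; Ragna 1/10; Vidar 1/5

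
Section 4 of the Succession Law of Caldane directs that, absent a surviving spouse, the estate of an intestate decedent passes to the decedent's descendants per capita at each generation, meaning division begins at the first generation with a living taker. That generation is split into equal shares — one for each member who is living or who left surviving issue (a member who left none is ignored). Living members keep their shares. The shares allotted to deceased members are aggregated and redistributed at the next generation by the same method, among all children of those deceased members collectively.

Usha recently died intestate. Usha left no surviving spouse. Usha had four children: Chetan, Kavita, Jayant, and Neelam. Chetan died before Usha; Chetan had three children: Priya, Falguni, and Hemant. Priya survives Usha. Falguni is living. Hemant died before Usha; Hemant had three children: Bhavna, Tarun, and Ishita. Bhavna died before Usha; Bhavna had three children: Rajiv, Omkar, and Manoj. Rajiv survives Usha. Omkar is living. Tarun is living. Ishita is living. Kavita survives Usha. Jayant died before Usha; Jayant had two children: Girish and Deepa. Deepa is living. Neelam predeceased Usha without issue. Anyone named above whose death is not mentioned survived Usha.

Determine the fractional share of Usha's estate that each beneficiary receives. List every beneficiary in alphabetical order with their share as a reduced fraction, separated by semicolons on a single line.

Deepa 2/15; Falguni 2/15; Girish 2/15; Ishita 2/45; Kavita 1/3; Manoj 2/135; Omkar 2/135; Priya 2/15; Rajiv 2/135; Tarun 2/45

There is no surviving spouse, so the entire estate passes to Usha's descendants per capita at each generation.
At generation 1 (Chetan, Kavita, Jayant) there are 3 shares of (1)/3 = 1/3 each.
Living: Kavita — each takes 1/3.
Deceased: Chetan and Jayant. Their combined 2/3 is pooled and carried to generation 2.
At generation 2 (Priya, Falguni, Hemant, Girish, Deepa) there are 5 shares of (2/3)/5 = 2/15 each.
Living: Priya, Falguni, Girish, and Deepa — each takes 2/15.
Deceased: Hemant. That 2/15 share is carried to generation 3.
At generation 3 (Bhavna, Tarun, Ishita) there are 3 shares of (2/15)/3 = 2/45 each.
Living: Tarun and Ishita — each takes 2/45.
Deceased: Bhavna. That 2/45 share is carried to generation 4.
At generation 4 (Rajiv, Omkar, Manoj) there are 3 shares of (2/45)/3 = 2/135 each.
Living: Rajiv, Omkar, and Manoj — each takes 2/135.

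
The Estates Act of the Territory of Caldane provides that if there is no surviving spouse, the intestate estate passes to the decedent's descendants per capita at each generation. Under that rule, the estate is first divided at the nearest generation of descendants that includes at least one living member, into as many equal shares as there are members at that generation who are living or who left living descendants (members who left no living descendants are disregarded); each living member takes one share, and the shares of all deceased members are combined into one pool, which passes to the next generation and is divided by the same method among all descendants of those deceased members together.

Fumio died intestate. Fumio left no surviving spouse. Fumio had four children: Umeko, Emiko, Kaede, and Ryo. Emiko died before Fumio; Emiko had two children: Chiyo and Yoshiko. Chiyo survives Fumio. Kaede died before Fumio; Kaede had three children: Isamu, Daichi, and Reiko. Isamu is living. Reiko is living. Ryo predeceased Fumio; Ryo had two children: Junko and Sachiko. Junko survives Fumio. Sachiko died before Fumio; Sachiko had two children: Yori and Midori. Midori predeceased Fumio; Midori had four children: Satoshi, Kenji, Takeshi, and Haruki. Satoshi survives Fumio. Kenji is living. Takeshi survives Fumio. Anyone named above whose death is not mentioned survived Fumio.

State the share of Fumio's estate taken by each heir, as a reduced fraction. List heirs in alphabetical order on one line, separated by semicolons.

There is no surviving spouse, so the entire estate passes to Fumio's descendants per capita at each generation.
At generation 1 (Umeko, Emiko, Kaede, Ryo) there are 4 shares of (1)/4 = 1/4 each.
Living: Umeko — each takes 1/4.
Deceased: Emiko, Kaede, and Ryo. Their combined 3/4 is pooled and carried to generation 2.
At generation 2 (Chiyo, Yoshiko, Isamu, Daichi, Reiko, Junko, Sachiko) there are 7 shares of (3/4)/7 = 3/28 each.
Living: Chiyo, Yoshiko, Isamu, Daichi, Reiko, and Junko — each takes 3/28.
Deceased: Sachiko. That 3/28 share is carried to generation 3.
At generation 3 (Yori, Midori) there are 2 shares of (3/28)/2 = 3/56 each.
Living: Yori — each takes 3/56.
Deceased: Midori. That 3/56 share is carried to generation 4.
At generation 4 (Satoshi, Kenji, Takeshi, Haruki) there are 4 shares of (3/56)/4 = 3/224 each.
Living: Satoshi, Kenji, Takeshi, and Haruki — each takes 3/224.

Chiyo 3/28; Daichi 3/28; Haruki 3/224; Isamu 3/28; Junko 3/28; Kenji 3/224; Reiko 3/28; Satoshi 3/224; Takeshi 3/224; Umeko 1/4; Yori 3/56; Yoshiko 3/28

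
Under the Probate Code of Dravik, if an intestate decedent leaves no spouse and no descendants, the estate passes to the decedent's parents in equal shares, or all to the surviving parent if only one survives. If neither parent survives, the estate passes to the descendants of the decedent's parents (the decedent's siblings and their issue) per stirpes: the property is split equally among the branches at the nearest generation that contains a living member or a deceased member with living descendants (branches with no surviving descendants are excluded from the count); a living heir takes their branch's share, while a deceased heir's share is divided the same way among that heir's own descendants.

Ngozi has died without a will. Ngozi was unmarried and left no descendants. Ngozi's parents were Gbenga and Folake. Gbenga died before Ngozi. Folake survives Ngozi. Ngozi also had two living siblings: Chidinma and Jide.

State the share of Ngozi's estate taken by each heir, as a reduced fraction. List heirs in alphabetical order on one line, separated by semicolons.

Only one parent, Folake, survives, so Folake takes the entire estate. The siblings take nothing because a surviving parent has priority.

Folake 1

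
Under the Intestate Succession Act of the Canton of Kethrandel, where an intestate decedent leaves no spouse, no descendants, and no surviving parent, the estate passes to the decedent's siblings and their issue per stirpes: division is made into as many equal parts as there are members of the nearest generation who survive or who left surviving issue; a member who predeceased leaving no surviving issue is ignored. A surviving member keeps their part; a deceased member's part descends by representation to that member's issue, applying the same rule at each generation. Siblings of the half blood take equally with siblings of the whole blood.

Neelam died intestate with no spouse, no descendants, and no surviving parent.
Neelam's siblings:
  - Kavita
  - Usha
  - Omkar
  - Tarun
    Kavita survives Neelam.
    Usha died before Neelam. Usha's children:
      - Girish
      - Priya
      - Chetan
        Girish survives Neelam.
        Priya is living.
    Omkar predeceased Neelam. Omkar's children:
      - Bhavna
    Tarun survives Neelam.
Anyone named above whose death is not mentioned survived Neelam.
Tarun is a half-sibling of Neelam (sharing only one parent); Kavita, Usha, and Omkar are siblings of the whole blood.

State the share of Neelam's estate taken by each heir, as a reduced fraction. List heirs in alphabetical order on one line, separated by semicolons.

Bhavna 1/4; Chetan 1/12; Girish 1/12; Kavita 1/4; Priya 1/12; Tarun 1/4

No spouse, descendants, or parent survives, so the estate passes to Neelam's siblings per stirpes.
Half-blood and whole-blood siblings take equally under the stated rule.
The estate is divided into 4 equal shares of 1/4 among Kavita, Usha, Omkar, Tarun.
Kavita is living and takes 1/4.
Usha predeceased; the 1/4 allotted to Usha's branch passes to Usha's issue by representation.
The 1/4 is divided into 3 equal shares of 1/12 among Girish, Priya, Chetan.
Girish is living and takes 1/12.
Priya is living and takes 1/12.
Chetan is living and takes 1/12.
Omkar predeceased; the 1/4 allotted to Omkar's branch passes to Omkar's issue by representation.
Bhavna is the sole taker at this level and receives the full 1/4.
Tarun is living and takes 1/4.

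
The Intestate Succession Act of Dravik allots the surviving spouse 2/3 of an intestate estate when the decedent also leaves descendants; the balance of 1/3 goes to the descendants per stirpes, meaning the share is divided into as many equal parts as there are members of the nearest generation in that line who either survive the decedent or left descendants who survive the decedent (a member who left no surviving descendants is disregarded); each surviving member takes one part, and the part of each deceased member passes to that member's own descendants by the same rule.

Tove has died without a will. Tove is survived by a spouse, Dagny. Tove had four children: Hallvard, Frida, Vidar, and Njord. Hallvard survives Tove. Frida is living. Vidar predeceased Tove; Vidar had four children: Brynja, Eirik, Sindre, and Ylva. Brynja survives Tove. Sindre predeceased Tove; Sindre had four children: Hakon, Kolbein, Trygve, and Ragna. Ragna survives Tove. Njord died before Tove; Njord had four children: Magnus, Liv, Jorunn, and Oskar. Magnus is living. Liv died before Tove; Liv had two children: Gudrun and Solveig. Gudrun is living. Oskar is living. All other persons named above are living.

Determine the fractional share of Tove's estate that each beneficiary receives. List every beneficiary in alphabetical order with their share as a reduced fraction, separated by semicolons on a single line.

Dagny, as surviving spouse, takes 2/3.
The remaining 1/3 passes to Tove's descendants per stirpes.
The 1/3 is divided into 4 equal shares of 1/12 among Hallvard, Frida, Vidar, Njord.
Hallvard is living and takes 1/12.
Frida is living and takes 1/12.
Vidar predeceased; the 1/12 allotted to Vidar's branch passes to Vidar's issue by representation.
The 1/12 is divided into 4 equal shares of 1/48 among Brynja, Eirik, Sindre, Ylva.
Brynja is living and takes 1/48.
Eirik is living and takes 1/48.
Sindre predeceased; the 1/48 allotted to Sindre's branch passes to Sindre's issue by representation.
The 1/48 is divided into 4 equal shares of 1/192 among Hakon, Kolbein, Trygve, Ragna.
Hakon is living and takes 1/192.
Kolbein is living and takes 1/192.
Trygve is living and takes 1/192.
Ragna is living and takes 1/192.
Ylva is living and takes 1/48.
Njord predeceased; the 1/12 allotted to Njord's branch passes to Njord's issue by representation.
The 1/12 is divided into 4 equal shares of 1/48 among Magnus, Liv, Jorunn, Oskar.
Magnus is living and takes 1/48.
Liv predeceased; the 1/48 allotted to Liv's branch passes to Liv's issue by representation.
The 1/48 is divided into 2 equal shares of 1/96 among Gudrun, Solveig.
Gudrun is living and takes 1/96.
Solveig is living and takes 1/96.
Jorunn is living and takes 1/48.
Oskar is living and takes 1/48.

Brynja 1/48; Dagny 2/3; Eirik 1/48; Frida 1/12; Gudrun 1/96; Hakon 1/192; Hallvard 1/12; Jorunn 1/48; Kolbein 1/192; Magnus 1/48; Oskar 1/48; Ragna 1/192; Solveig 1/96; Trygve 1/192; Ylva 1/48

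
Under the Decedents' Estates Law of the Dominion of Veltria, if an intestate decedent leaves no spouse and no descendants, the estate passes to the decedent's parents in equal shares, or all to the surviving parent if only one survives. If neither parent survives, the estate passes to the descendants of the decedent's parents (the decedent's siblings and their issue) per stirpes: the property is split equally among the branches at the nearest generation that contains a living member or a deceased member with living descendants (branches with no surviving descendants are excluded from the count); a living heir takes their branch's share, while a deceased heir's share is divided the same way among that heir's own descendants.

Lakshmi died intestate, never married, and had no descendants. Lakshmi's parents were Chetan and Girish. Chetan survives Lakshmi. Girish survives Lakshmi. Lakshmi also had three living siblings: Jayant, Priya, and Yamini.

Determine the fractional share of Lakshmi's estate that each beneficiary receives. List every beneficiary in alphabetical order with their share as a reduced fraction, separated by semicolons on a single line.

Both parents survive, so Chetan and Girish each take 1/2. The siblings take nothing because a surviving parent has priority.

Chetan 1/2; Girish 1/2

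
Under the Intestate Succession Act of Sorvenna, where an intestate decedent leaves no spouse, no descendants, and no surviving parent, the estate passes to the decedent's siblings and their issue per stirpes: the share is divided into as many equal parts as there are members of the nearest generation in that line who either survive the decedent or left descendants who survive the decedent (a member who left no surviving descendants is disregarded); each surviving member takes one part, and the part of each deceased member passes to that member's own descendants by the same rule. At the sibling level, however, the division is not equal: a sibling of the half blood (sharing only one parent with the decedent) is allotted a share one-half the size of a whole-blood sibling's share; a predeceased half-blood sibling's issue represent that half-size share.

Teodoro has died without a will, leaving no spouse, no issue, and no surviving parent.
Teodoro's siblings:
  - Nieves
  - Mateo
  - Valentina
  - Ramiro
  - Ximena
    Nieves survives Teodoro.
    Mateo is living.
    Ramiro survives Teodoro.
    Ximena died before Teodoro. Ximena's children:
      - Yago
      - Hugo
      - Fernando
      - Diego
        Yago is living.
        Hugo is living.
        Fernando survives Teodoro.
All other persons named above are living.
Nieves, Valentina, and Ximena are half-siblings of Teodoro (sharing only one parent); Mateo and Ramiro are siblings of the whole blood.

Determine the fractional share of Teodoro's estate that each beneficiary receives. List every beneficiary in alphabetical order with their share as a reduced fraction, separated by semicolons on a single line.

No spouse, descendants, or parent survives, so the estate passes to Teodoro's siblings per stirpes.
Half-blood siblings count for one-half the weight of whole-blood siblings at the initial division.
Dividing 1 in proportion to weights (total weight 7/2): Nieves (weight 1/2) → 1/7; Mateo (weight 1) → 2/7; Valentina (weight 1/2) → 1/7; Ramiro (weight 1) → 2/7; Ximena (weight 1/2) → 1/7.
Nieves is living and takes 1/7.
Mateo is living and takes 2/7.
Valentina is living and takes 1/7.
Ramiro is living and takes 2/7.
Ximena predeceased; the 1/7 allotted to Ximena's branch passes to Ximena's issue by representation.
The 1/7 is divided into 4 equal shares of 1/28 among Yago, Hugo, Fernando, Diego.
Yago is living and takes 1/28.
Hugo is living and takes 1/28.
Fernando is living and takes 1/28.
Diego is living and takes 1/28.

Diego 1/28; Fernando 1/28; Hugo 1/28; Mateo 2/7; Nieves 1/7; Ramiro 2/7; Valentina 1/7; Yago 1/28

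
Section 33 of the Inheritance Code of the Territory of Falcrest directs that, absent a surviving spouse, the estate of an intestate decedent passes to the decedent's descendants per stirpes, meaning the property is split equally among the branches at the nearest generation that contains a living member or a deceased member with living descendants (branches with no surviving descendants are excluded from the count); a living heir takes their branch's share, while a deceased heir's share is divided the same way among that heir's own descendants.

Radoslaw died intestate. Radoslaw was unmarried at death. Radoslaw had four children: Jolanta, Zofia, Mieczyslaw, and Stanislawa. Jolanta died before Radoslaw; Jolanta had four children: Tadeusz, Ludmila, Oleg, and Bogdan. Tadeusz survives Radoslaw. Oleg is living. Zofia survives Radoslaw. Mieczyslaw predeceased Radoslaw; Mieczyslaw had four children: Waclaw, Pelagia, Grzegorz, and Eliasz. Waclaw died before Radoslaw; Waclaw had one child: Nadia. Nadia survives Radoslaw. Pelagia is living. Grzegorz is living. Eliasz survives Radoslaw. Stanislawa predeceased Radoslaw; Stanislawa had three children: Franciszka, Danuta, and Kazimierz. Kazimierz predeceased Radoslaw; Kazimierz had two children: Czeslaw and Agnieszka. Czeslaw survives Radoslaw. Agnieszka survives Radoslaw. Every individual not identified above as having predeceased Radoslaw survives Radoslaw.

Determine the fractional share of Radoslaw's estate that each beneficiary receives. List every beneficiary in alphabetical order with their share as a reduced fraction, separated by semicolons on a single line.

There is no surviving spouse, so the entire estate passes to Radoslaw's descendants per stirpes.
The estate is divided into 4 equal shares of 1/4 among Jolanta, Zofia, Mieczyslaw, Stanislawa.
Jolanta predeceased; the 1/4 allotted to Jolanta's branch passes to Jolanta's issue by representation.
The 1/4 is divided into 4 equal shares of 1/16 among Tadeusz, Ludmila, Oleg, Bogdan.
Tadeusz is living and takes 1/16.
Ludmila is living and takes 1/16.
Oleg is living and takes 1/16.
Bogdan is living and takes 1/16.
Zofia is living and takes 1/4.
Mieczyslaw predeceased; the 1/4 allotted to Mieczyslaw's branch passes to Mieczyslaw's issue by representation.
The 1/4 is divided into 4 equal shares of 1/16 among Waclaw, Pelagia, Grzegorz, Eliasz.
Waclaw predeceased; the 1/16 allotted to Waclaw's branch passes to Waclaw's issue by representation.
Nadia is the sole taker at this level and receives the full 1/16.
Pelagia is living and takes 1/16.
Grzegorz is living and takes 1/16.
Eliasz is living and takes 1/16.
Stanislawa predeceased; the 1/4 allotted to Stanislawa's branch passes to Stanislawa's issue by representation.
The 1/4 is divided into 3 equal shares of 1/12 among Franciszka, Danuta, Kazimierz.
Franciszka is living and takes 1/12.
Danuta is living and takes 1/12.
Kazimierz predeceased; the 1/12 allotted to Kazimierz's branch passes to Kazimierz's issue by representation.
The 1/12 is divided into 2 equal shares of 1/24 among Czeslaw, Agnieszka.
Czeslaw is living and takes 1/24.
Agnieszka is living and takes 1/24.

Agnieszka 1/24; Bogdan 1/16; Czeslaw 1/24; Danuta 1/12; Eliasz 1/16; Franciszka 1/12; Grzegorz 1/16; Ludmila 1/16; Nadia 1/16; Oleg 1/16; Pelagia 1/16; Tadeusz 1/16; Zofia 1/4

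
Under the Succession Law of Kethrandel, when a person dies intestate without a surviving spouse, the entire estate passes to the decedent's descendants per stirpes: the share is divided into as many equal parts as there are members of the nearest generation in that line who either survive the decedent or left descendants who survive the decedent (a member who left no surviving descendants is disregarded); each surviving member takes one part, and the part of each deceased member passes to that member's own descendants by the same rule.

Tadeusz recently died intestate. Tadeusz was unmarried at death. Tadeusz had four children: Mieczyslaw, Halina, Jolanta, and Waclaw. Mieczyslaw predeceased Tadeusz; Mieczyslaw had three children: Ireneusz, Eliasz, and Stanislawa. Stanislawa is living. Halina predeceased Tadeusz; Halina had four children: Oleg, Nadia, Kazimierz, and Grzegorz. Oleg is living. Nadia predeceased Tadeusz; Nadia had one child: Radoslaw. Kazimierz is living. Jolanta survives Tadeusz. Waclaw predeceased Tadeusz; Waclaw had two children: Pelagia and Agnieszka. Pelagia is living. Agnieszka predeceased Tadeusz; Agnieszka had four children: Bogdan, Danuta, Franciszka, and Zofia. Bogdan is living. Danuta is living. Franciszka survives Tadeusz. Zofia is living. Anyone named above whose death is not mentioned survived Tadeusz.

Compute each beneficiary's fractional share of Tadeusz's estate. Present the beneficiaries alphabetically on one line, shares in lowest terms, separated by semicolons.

There is no surviving spouse, so the entire estate passes to Tadeusz's descendants per stirpes.
The estate is divided into 4 equal shares of 1/4 among Mieczyslaw, Halina, Jolanta, Waclaw.
Mieczyslaw predeceased; the 1/4 allotted to Mieczyslaw's branch passes to Mieczyslaw's issue by representation.
The 1/4 is divided into 3 equal shares of 1/12 among Ireneusz, Eliasz, Stanislawa.
Ireneusz is living and takes 1/12.
Eliasz is living and takes 1/12.
Stanislawa is living and takes 1/12.
Halina predeceased; the 1/4 allotted to Halina's branch passes to Halina's issue by representation.
The 1/4 is divided into 4 equal shares of 1/16 among Oleg, Nadia, Kazimierz, Grzegorz.
Oleg is living and takes 1/16.
Nadia predeceased; the 1/16 allotted to Nadia's branch passes to Nadia's issue by representation.
Radoslaw is the sole taker at this level and receives the full 1/16.
Kazimierz is living and takes 1/16.
Grzegorz is living and takes 1/16.
Jolanta is living and takes 1/4.
Waclaw predeceased; the 1/4 allotted to Waclaw's branch passes to Waclaw's issue by representation.
The 1/4 is divided into 2 equal shares of 1/8 among Pelagia, Agnieszka.
Pelagia is living and takes 1/8.
Agnieszka predeceased; the 1/8 allotted to Agnieszka's branch passes to Agnieszka's issue by representation.
The 1/8 is divided into 4 equal shares of 1/32 among Bogdan, Danuta, Franciszka, Zofia.
Bogdan is living and takes 1/32.
Danuta is living and takes 1/32.
Franciszka is living and takes 1/32.
Zofia is living and takes 1/32.

Bogdan 1/32; Danuta 1/32; Eliasz 1/12; Franciszka 1/32; Grzegorz 1/16; Ireneusz 1/12; Jolanta 1/4; Kazimierz 1/16; Oleg 1/16; Pelagia 1/8; Radoslaw 1/16; Stanislawa 1/12; Zofia 1/32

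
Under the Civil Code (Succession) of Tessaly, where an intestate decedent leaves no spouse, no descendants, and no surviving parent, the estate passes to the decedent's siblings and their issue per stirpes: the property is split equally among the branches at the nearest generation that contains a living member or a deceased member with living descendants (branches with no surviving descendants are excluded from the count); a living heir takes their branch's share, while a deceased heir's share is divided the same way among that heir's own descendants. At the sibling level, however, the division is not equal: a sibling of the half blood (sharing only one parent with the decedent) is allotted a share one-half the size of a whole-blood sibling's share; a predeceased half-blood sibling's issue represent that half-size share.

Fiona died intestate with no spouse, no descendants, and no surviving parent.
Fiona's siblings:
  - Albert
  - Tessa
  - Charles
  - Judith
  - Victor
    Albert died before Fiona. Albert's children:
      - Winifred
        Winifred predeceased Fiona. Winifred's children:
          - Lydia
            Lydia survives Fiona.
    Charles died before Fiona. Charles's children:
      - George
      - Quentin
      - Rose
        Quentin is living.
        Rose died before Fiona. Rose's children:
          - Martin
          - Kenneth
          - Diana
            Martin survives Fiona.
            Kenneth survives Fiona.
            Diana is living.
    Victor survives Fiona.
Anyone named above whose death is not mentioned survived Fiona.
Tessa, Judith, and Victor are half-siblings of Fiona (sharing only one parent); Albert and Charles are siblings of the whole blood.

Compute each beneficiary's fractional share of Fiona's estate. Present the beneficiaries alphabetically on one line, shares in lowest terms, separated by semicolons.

No spouse, descendants, or parent survives, so the estate passes to Fiona's siblings per stirpes.
Half-blood siblings count for one-half the weight of whole-blood siblings at the initial division.
Dividing 1 in proportion to weights (total weight 7/2): Albert (weight 1) → 2/7; Tessa (weight 1/2) → 1/7; Charles (weight 1) → 2/7; Judith (weight 1/2) → 1/7; Victor (weight 1/2) → 1/7.
Albert predeceased; the 2/7 allotted to Albert's branch passes to Albert's issue by representation.
Winifred's line is the sole branch at this level, so the full 2/7 passes to Winifred's issue by representation.
Lydia is the sole taker at this level and receives the full 2/7.
Tessa is living and takes 1/7.
Charles predeceased; the 2/7 allotted to Charles's branch passes to Charles's issue by representation.
The 2/7 is divided into 3 equal shares of 2/21 among George, Quentin, Rose.
George is living and takes 2/21.
Quentin is living and takes 2/21.
Rose predeceased; the 2/21 allotted to Rose's branch passes to Rose's issue by representation.
The 2/21 is divided into 3 equal shares of 2/63 among Martin, Kenneth, Diana.
Martin is living and takes 2/63.
Kenneth is living and takes 2/63.
Diana is living and takes 2/63.
Judith is living and takes 1/7.
Victor is living and takes 1/7.

Diana 2/63; George 2/21; Judith 1/7; Kenneth 2/63; Lydia 2/7; Martin 2/63; Quentin 2/21; Tessa 1/7; Victor 1/7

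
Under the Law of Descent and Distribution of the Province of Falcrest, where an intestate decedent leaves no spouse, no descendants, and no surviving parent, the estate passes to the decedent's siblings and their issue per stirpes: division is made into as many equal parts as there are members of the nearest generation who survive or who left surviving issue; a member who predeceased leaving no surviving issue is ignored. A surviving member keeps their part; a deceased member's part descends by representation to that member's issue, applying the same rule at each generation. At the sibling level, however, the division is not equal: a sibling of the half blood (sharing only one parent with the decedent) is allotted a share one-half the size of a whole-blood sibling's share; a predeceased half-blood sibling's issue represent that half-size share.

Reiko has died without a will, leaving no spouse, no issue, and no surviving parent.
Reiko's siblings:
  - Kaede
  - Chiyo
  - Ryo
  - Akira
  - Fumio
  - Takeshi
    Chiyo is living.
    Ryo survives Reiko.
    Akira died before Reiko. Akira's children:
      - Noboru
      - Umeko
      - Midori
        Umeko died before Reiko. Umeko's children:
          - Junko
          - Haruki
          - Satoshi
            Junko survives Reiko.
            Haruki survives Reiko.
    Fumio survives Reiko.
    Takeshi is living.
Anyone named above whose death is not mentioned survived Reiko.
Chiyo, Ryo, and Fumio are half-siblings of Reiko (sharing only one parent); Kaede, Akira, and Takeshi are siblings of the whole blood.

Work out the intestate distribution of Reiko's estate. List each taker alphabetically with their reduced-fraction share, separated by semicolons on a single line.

Chiyo 1/9; Fumio 1/9; Haruki 2/81; Junko 2/81; Kaede 2/9; Midori 2/27; Noboru 2/27; Ryo 1/9; Satoshi 2/81; Takeshi 2/9

No spouse, descendants, or parent survives, so the estate passes to Reiko's siblings per stirpes.
Half-blood siblings count for one-half the weight of whole-blood siblings at the initial division.
Dividing 1 in proportion to weights (total weight 9/2): Kaede (weight 1) → 2/9; Chiyo (weight 1/2) → 1/9; Ryo (weight 1/2) → 1/9; Akira (weight 1) → 2/9; Fumio (weight 1/2) → 1/9; Takeshi (weight 1) → 2/9.
Kaede is living and takes 2/9.
Chiyo is living and takes 1/9.
Ryo is living and takes 1/9.
Akira predeceased; the 2/9 allotted to Akira's branch passes to Akira's issue by representation.
The 2/9 is divided into 3 equal shares of 2/27 among Noboru, Umeko, Midori.
Noboru is living and takes 2/27.
Umeko predeceased; the 2/27 allotted to Umeko's branch passes to Umeko's issue by representation.
The 2/27 is divided into 3 equal shares of 2/81 among Junko, Haruki, Satoshi.
Junko is living and takes 2/81.
Haruki is living and takes 2/81.
Satoshi is living and takes 2/81.
Midori is living and takes 2/27.
Fumio is living and takes 1/9.
Takeshi is living and takes 2/9.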